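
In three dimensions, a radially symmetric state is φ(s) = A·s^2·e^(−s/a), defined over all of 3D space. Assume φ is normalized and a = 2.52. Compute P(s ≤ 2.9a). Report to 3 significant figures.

P ≈ 0.362

Integrate the radial probability density 4πs²|φ|² over s ≤ 2.9a.
A² is fixed by ∫₀^∞ 4πs²|φ|² ds = 1, i.e. A² = (45·π·a^7/2)^(−1).
In terms of u = s/a (A², 4π and the length scale all cancel between numerator and denominator), P = [∫_{0}^{2.9} u^6·e^(-2·u) du] / [∫_{0}^{∞} u^6·e^(-2·u) du].
Using ∫ u^6·e^(-2·u) du = -(4·u^6 + 12·u^5 + 30·u^4 + 60·u^3 + 90·u^2 + 90·u + 45)·e^(-2·u)/8, the numerator is ≈ 2.0340 and the denominator is 45/8.
Taking the ratio yields P = 0.3616.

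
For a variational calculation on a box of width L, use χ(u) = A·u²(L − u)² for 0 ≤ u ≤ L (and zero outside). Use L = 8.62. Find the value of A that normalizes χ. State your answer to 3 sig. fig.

Require ∫ |χ|² du = 1 over the whole domain.
∫|χ|² du = A²·(L^9/630).
Hence A² = 1/[L^9/630].
Substituting L = 8.62 gives A² = 0.000002398, so A = 0.001548.

A ≈ 0.00155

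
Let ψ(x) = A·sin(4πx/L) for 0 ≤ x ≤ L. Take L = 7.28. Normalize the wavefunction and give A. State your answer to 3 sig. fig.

Require ∫ |ψ|² dx = 1 over the whole domain.
The integral (without the A² prefactor) comes out to L/2.
So A² = (L/2)^(−1).
Substituting L = 7.28 gives A² = 0.2747, so A = 0.5241.

A ≈ 0.524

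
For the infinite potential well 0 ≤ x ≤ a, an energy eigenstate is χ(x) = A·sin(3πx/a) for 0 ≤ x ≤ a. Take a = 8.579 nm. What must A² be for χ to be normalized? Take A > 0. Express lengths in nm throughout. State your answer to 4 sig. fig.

A^2 ≈ 0.2331 nm^(-1)

The normalization condition is ∫|χ|² dx = 1 from 0 to a.
Carrying out the integral gives A² · a/2.
Setting this equal to 1 gives A² = 1/(a/2).
With a = 8.579: A² = 0.23313 and A = 0.48283.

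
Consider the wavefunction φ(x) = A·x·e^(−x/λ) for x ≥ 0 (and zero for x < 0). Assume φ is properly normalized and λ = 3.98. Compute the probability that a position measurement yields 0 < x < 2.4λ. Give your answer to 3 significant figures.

P = ∫_{0}^{2.4λ} |φ(x)|² dx.
The normalization integral ∫|φ|²dx over the whole domain equals λ^3/4·A², and A² cancels in the ratio.
Substituting u = x/λ, A² and the length scale cancel in the ratio: P = ∫_{0}^{2.4} u^2·e^(-2·u) du / ∫_{0}^{∞} u^2·e^(-2·u) du.
An antiderivative of u^2·e^(-2·u) is -(2·u^2 + 2·u + 1)·e^(-2·u)/4; evaluating from 0 to 2.4 gives 1/4 - 433·e^(-24/5)/100, while the full integral is 1/4.
Taking the ratio, P = 0.8575.

P ≈ 0.857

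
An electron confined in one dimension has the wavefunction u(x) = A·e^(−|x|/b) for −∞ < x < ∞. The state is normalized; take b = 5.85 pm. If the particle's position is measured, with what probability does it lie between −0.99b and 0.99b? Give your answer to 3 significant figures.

P ≈ 0.862

The probability is P = ∫ |u|² dx over [−0.99b, 0.99b].
With A² fixed by ∫|u|² = 1, i.e. A² = (b)^(−1), substitute and integrate.
Both integrals are even about x = 0, so only the x ≥ 0 halves are needed (the factors of 2 cancel). Let t = x/b; then A² and the length scale cancel, so P = ∫_{0}^{0.99} e^(-2·t) dt ÷ ∫_{0}^{∞} e^(-2·t) dt.
An antiderivative of e^(-2·t) is -e^(-2·t)/2; evaluating from 0 to 0.99 gives 1/2 - e^(-99/50)/2, while the full integral is 1/2.
Evaluating gives P = 0.8619.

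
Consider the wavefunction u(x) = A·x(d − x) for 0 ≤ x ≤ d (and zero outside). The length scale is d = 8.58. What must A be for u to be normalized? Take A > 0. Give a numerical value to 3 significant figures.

A ≈ 0.0254

Normalization requires ∫|u|² dx = 1, integrated from 0 to d.
Expanding the polynomial and integrating term by term, carrying out the integral gives A² · d^5/30.
Hence A² = 1/[d^5/30].
Substituting d = 8.58 gives A² = 0.0006452, so A = 0.02540.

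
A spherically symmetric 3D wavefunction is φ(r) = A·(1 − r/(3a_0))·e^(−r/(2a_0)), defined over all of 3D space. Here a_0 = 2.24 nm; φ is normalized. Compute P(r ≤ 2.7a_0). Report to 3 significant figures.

P ≈ 0.352

P = ∫ |φ|² 4πr² dr over r ≤ 2.7a_0.
A² is fixed by ∫₀^∞ 4πr²|φ|² dr = 1, i.e. A² = (8·π·a_0^3/3)^(−1).
In terms of u = r/a_0 (A², 4π and the length scale all cancel between numerator and denominator), P = [∫_{0}^{2.7} u^2·(1 - u/3)^2·e^(-u) du] / [∫_{0}^{∞} u^2·(1 - u/3)^2·e^(-u) du].
With ∫ u^2·(1 - u/3)^2·e^(-u) du = (-u^4 + 2·u^3 - 3·u^2 - 6·u - 6)·e^(-u)/9 + C, the region integral is ≈ 0.23470 and the full one is 2/3.
The region integral divided by the full integral gives P = 0.3520.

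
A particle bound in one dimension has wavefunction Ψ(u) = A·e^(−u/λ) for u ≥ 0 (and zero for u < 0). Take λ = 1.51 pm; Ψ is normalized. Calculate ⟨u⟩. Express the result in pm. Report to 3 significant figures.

By definition ⟨u⟩ = ∫ u |Ψ(u)|² du.
Using ∫₀^∞ uⁿ e^(−αu) du = n!/αⁿ⁺¹, since the A² factors cancel between numerator and denominator, ⟨u⟩ = λ/2.
With λ = 1.51, ⟨u⟩ = 0.7550.

⟨u⟩ ≈ 0.755 pm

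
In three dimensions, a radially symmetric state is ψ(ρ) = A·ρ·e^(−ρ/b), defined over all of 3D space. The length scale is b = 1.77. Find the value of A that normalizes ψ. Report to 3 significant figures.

A ≈ 0.0782

The normalization condition is ∫|ψ|² 4πρ² dρ = 1 from 0 to ∞.
Carrying out the integral gives A² · 3·π·b^5.
Substituting b = 1.77 gives A² = 0.006107, so A = 0.07815.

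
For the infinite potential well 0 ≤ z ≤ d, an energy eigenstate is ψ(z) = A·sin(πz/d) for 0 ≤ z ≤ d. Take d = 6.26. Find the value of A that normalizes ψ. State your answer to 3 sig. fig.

Require ∫ |ψ|² dz = 1 over the whole domain.
With ∫₀^d sin²(nπz/d) dz = d/2, the integral (without the A² prefactor) comes out to d/2.
Hence A² = 1/[d/2].
With d = 6.26: A² = 0.3195 and A = 0.5652.

A ≈ 0.565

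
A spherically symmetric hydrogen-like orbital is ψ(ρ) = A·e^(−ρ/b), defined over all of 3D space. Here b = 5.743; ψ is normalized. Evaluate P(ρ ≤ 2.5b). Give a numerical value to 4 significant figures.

P = ∫ |ψ|² 4πρ² dρ over ρ ≤ 2.5b.
A² is fixed by ∫₀^∞ 4πρ²|ψ|² dρ = 1, i.e. A² = (π·b^3)^(−1).
Substituting u = ρ/b, A², 4π and the length scale all cancel in the ratio: P = ∫_{0}^{2.5} u^2·e^(-2·u) du / ∫_{0}^{∞} u^2·e^(-2·u) du.
Using ∫ u^2·e^(-2·u) du = -(2·u^2 + 2·u + 1)·e^(-2·u)/4, the numerator is 1/4 - 37·e^(-5)/8 and the denominator is 1/4.
This evaluates to P = 0.87535.

P ≈ 0.8753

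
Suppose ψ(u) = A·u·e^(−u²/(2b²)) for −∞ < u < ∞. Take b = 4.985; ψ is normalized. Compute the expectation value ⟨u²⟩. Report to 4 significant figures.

The expectation value is the |ψ|²-weighted average of u^2: ∫ u^2|ψ|² du.
Using the Gaussian integral ∫_{−∞}^{∞} e^(−αu²) du = √(π/α), the ratio of the moment integral to the normalization integral gives ⟨u²⟩ = 3·b^2/2.
Putting b = 4.985 gives 37.275.

⟨u^2⟩ ≈ 37.28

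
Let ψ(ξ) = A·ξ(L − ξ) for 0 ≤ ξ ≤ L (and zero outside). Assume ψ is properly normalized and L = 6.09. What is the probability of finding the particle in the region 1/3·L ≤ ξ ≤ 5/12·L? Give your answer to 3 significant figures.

|ψ|² is the probability density, so P = ∫_{1/3·L}^{5/12·L} |ψ|² dξ.
Since A² = 1/(L^5/30), this is the region integral divided by the full normalization integral.
Let u = ξ/L; then A² and the length scale cancel, so P = ∫_{1/3}^{5/12} u^2·(1 - u)^2 du ÷ ∫_{0}^{1} u^2·(1 - u)^2 du.
An antiderivative of u^2·(1 - u)^2 is u^3·(6·u^2 - 15·u + 10)/30; evaluating from 1/3 to 5/12 gives ≈ 0.0045581, while the full integral is 1/30.
The result is P = 0.1367.

P ≈ 0.137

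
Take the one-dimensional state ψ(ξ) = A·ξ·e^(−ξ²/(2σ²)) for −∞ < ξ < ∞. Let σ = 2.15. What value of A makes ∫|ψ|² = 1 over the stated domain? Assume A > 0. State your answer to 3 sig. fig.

We need A² ∫|f|² dξ = 1, taking the integral from −∞ to ∞.
Differentiating ∫e^(−αξ²) dξ = √(π/α) under α to get the higher moments, with ψ = A·ξ·e^(−ξ²/(2σ²)), the integral evaluates to A²·[√(π)·σ^3/2].
So A² = (√(π)·σ^3/2)^(−1).
With σ = 2.15: A² = 0.1135 and A = 0.3370.

A ≈ 0.337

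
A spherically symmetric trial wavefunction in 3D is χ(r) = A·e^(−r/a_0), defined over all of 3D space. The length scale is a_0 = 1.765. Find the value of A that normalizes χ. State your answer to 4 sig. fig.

A ≈ 0.2406

We need A² ∫|f|² 4πr² dr = 1, taking the integral from 0 to ∞.
(Spherical symmetry: dV = 4πr² dr.)
With ∫₀^∞ r^2 e^(−αr) dr = 2!/α^3, carrying out the integral gives A² · π·a_0^3.
Hence A² = 1/[π·a_0^3].
With a_0 = 1.765: A² = 0.057892 and A = 0.24061.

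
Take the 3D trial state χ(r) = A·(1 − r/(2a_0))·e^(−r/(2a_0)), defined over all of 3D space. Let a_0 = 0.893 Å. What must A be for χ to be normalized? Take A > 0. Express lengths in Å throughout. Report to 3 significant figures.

The normalization condition is ∫|χ|² 4πr² dr = 1 from 0 to ∞.
(Spherical symmetry: dV = 4πr² dr.)
Using ∫₀^∞ rⁿ e^(−αr) dr = n!/αⁿ⁺¹, with χ = A·(1 − r/(2a_0))·e^(−r/(2a_0)), the integral evaluates to A²·[8·π·a_0^3].
So A² = (8·π·a_0^3)^(−1).
Substituting a_0 = 0.893 gives A² = 0.05587, so A = 0.2364.

A ≈ 0.236 Å^(-3/2)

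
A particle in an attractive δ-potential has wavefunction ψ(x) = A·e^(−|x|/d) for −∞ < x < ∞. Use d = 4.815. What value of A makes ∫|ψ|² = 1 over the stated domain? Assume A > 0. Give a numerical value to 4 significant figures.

A ≈ 0.4557

Normalization requires ∫|ψ|² dx = 1, integrated from −∞ to ∞.
Using ∫₀^∞ xⁿ e^(−αx) dx = n!/αⁿ⁺¹, ∫|ψ|² dx = A²·(d).
So A² = (d)^(−1).
Plugging in d = 4.815 yields A = 0.45572.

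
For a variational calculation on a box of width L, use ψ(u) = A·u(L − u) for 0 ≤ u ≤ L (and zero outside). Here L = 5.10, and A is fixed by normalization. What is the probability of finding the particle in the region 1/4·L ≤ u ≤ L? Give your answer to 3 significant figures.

P = ∫_{1/4·L}^{L} |ψ(u)|² du.
Since A² = 1/(L^5/30), this is the region integral divided by the full normalization integral.
In terms of t = u/L (A² and the length scale cancel between numerator and denominator), P = [∫_{1/4}^{1} t^2·(1 - t)^2 dt] / [∫_{0}^{1} t^2·(1 - t)^2 dt].
Using ∫ t^2·(1 - t)^2 dt = t^3·(6·t^2 - 15·t + 10)/30, the numerator is 153/5120 and the denominator is 1/30.
The result is P = 459/512.

P ≈ 0.896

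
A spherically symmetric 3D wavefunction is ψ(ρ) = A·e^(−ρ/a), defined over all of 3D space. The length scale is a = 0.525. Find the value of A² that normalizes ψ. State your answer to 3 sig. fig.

The normalization condition is ∫|ψ|² 4πρ² dρ = 1 from 0 to ∞.
In 3D with spherical symmetry the volume element is 4πρ² dρ.
The integral (without the A² prefactor) comes out to π·a^3.
Hence A² = 1/[π·a^3].
Plugging in a = 0.525 yields A = 1.483.

A^2 ≈ 2.20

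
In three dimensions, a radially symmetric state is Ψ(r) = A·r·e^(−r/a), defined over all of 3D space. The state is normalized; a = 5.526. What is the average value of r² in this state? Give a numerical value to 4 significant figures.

⟨r^2⟩ ≈ 229.0

⟨r²⟩ = ∫ r^2 |Ψ|² 4πr² dr over the full domain.
Using ∫₀^∞ rⁿ e^(−αr) dr = n!/αⁿ⁺¹, since the A² factors cancel between numerator and denominator, ⟨r²⟩ = 15·a^2/2.
Putting a = 5.526 gives 229.03.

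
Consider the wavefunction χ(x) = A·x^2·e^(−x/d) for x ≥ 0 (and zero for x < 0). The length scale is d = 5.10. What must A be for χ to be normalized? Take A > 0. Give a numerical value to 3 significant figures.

A ≈ 0.0197

Require ∫ |χ|² dx = 1 over the whole domain.
Using ∫₀^∞ xⁿ e^(−αx) dx = n!/αⁿ⁺¹, ∫|χ|² dx = A²·(3·d^5/4).
With d = 5.10: A² = 0.0003864 and A = 0.01966.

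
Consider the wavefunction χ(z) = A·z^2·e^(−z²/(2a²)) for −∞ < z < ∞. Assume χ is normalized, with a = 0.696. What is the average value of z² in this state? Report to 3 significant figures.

⟨z^2⟩ ≈ 1.21

The expectation value is the |χ|²-weighted average of z^2: ∫ z^2|χ|² dz.
Differentiating ∫e^(−αz²) dz = √(π/α) under α to get the higher moments, evaluating both integrals, ⟨z²⟩ = 5·a^2/2.
With a = 0.696, ⟨z^2⟩ = 1.211.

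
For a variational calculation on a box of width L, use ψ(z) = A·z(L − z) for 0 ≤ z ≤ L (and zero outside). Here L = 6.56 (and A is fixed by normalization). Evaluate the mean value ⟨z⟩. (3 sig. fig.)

⟨z⟩ ≈ 3.28

The expectation value is the |ψ|²-weighted average of z: ∫ z|ψ|² dz.
Expanding the polynomial and integrating term by term, since the A² factors cancel between numerator and denominator, ⟨z⟩ = L/2.
Putting L = 6.56 gives 3.280.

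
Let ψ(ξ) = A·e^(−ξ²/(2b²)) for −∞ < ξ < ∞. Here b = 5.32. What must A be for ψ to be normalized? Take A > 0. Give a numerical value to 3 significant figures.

A ≈ 0.326

Normalization requires ∫|ψ|² dξ = 1, integrated from −∞ to ∞.
Differentiating ∫e^(−αξ²) dξ = √(π/α) under α to get the higher moments, carrying out the integral gives A² · √(π)·b.
So A² = (√(π)·b)^(−1).
Plugging in b = 5.32 yields A = 0.3257.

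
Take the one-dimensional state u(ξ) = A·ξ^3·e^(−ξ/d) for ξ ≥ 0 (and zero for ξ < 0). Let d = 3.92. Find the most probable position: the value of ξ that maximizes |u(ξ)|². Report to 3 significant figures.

Differentiate |u(ξ)|² with respect to ξ and set to zero.
This gives ξ = 3·d.
With d = 3.92, the most probable position is 11.76.

ξ ≈ 11.8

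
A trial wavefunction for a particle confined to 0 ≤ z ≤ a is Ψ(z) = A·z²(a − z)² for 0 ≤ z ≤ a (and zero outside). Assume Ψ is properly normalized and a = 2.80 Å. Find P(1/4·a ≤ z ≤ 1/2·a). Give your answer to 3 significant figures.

The probability is P = ∫ |Ψ|² dz over [1/4·a, 1/2·a].
With A² fixed by ∫|Ψ|² = 1, i.e. A² = (a^9/630)^(−1), substitute and integrate.
Substituting u = z/a, A² and the length scale cancel in the ratio: P = ∫_{1/4}^{1/2} u^4·(1 - u)^4 du / ∫_{0}^{1} u^4·(1 - u)^4 du.
Using ∫ u^4·(1 - u)^4 du = u^5·(70·u^4 - 315·u^3 + 540·u^2 - 420·u + 126)/630, the numerator is ≈ 0.00071599 and the denominator is 1/630.
This works out to P = 0.4511.

P ≈ 0.451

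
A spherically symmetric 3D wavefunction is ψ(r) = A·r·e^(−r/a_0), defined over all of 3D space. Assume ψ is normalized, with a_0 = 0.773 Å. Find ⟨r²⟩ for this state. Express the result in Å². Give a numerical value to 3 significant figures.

⟨r^2⟩ ≈ 4.48 Å^2

The expectation value is the |ψ|²-weighted average of r^2: ∫ r^2|ψ|² 4πr² dr.
Evaluating both integrals, ⟨r²⟩ = 15·a_0^2/2.
With a_0 = 0.773, ⟨r^2⟩ = 4.481.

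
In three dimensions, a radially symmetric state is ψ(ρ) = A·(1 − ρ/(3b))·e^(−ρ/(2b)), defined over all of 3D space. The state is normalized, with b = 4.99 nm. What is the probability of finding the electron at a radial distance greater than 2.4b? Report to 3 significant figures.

P ≈ 0.653

With dV = 4πρ²dρ, the probability is ∫|ψ|² dV over ρ > 2.4b.
Normalization gives A² = 1/(8·π·b^3/3).
In terms of u = ρ/b (A², 4π and the length scale all cancel between numerator and denominator), P = [∫_{2.4}^{∞} u^2·(1 - u/3)^2·e^(-u) du] / [∫_{0}^{∞} u^2·(1 - u/3)^2·e^(-u) du].
Using ∫ u^2·(1 - u/3)^2·e^(-u) du = (-u^4 + 2·u^3 - 3·u^2 - 6·u - 6)·e^(-u)/9, the numerator is 9002·e^(-12/5)/1875 and the denominator is 2/3.
Taking the ratio yields P = 0.6533.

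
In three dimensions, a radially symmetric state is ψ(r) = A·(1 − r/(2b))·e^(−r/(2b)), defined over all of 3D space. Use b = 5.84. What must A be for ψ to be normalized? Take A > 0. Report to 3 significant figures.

A ≈ 0.0141

Normalization requires ∫|ψ|² 4πr² dr = 1, integrated from 0 to ∞.
(Spherical symmetry: dV = 4πr² dr.)
With ψ = A·(1 − r/(2b))·e^(−r/(2b)), the integral evaluates to A²·[8·π·b^3].
Setting this equal to 1 gives A² = 1/(8·π·b^3).
Plugging in b = 5.84 yields A = 0.01413.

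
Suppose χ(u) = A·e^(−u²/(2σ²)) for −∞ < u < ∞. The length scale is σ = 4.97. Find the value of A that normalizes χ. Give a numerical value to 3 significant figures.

A ≈ 0.337

We need A² ∫|f|² du = 1, taking the integral from −∞ to ∞.
Using the Gaussian integral ∫_{−∞}^{∞} e^(−αu²) du = √(π/α), carrying out the integral gives A² · √(π)·σ.
Substituting σ = 4.97 gives A² = 0.1135, so A = 0.3369.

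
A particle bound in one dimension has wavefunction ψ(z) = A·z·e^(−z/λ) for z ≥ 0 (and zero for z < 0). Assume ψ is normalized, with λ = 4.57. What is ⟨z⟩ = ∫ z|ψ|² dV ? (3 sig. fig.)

By definition ⟨z⟩ = ∫ z |ψ(z)|² dz.
With ∫₀^∞ z^3 e^(−αz) dz = 3!/α^4, evaluating both integrals, ⟨z⟩ = 3·λ/2.
Putting λ = 4.57 gives 6.855.

⟨z⟩ ≈ 6.86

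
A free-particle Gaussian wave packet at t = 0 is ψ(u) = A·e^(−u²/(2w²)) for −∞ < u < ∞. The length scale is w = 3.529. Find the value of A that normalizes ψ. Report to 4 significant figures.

A ≈ 0.3998

The normalization condition is ∫|ψ|² du = 1 from −∞ to ∞.
Using the Gaussian integral ∫_{−∞}^{∞} e^(−αu²) du = √(π/α), carrying out the integral gives A² · √(π)·w.
Setting this equal to 1 gives A² = 1/(√(π)·w).
Plugging in w = 3.529 yields A = 0.39984.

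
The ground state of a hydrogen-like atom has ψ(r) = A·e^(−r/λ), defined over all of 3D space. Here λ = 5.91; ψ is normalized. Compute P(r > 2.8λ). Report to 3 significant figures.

Integrate the radial probability density 4πr²|ψ|² over r > 2.8λ.
Normalization gives A² = 1/(π·λ^3).
In terms of u = r/λ (A², 4π and the length scale all cancel between numerator and denominator), P = [∫_{2.8}^{∞} u^2·e^(-2·u) du] / [∫_{0}^{∞} u^2·e^(-2·u) du].
An antiderivative of u^2·e^(-2·u) is -(2·u^2 + 2·u + 1)·e^(-2·u)/4; evaluating from 2.8 to ∞ gives 557·e^(-28/5)/100, while the full integral is 1/4.
Taking the ratio yields P = 0.08239.

P ≈ 0.0824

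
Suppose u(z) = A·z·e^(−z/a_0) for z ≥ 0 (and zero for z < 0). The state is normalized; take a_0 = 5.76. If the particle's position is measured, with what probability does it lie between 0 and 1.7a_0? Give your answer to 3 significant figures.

P = ∫_{0}^{1.7a_0} |u(z)|² dz.
With A² fixed by ∫|u|² = 1, i.e. A² = (a_0^3/4)^(−1), substitute and integrate.
Substituting t = z/a_0, A² and the length scale cancel in the ratio: P = ∫_{0}^{1.7} t^2·e^(-2·t) dt / ∫_{0}^{∞} t^2·e^(-2·t) dt.
An antiderivative of t^2·e^(-2·t) is -(2·t^2 + 2·t + 1)·e^(-2·t)/4; evaluating from 0 to 1.7 gives 1/4 - 509·e^(-17/5)/200, while the full integral is 1/4.
Evaluating gives P = 0.6603.

P ≈ 0.660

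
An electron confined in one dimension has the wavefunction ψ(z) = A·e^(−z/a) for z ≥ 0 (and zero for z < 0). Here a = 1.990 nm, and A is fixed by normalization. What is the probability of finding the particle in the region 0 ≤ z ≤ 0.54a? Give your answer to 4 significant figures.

P ≈ 0.6604

P = ∫_{0}^{0.54a} |ψ(z)|² dz.
The normalization integral ∫|ψ|²dz over the whole domain equals a/2·A², and A² cancels in the ratio.
In terms of u = z/a (A² and the length scale cancel between numerator and denominator), P = [∫_{0}^{0.54} e^(-2·u) du] / [∫_{0}^{∞} e^(-2·u) du].
With ∫ e^(-2·u) du = -e^(-2·u)/2 + C, the region integral is 1/2 - e^(-27/25)/2 and the full one is 1/2.
Evaluating gives P = 0.66040.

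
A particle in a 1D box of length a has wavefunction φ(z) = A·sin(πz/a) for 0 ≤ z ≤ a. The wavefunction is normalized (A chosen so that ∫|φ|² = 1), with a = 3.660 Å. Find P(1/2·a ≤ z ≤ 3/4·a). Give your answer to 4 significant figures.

|φ|² is the probability density, so P = ∫_{1/2·a}^{3/4·a} |φ|² dz.
The normalization integral ∫|φ|²dz over the whole domain equals a/2·A², and A² cancels in the ratio.
In terms of u = z/a (A² and the length scale cancel between numerator and denominator), P = [∫_{1/2}^{3/4} sin(π·u)^2 du] / [∫_{0}^{1} sin(π·u)^2 du].
With ∫ sin(π·u)^2 du = u/2 - sin(2·π·u)/(4·π) + C, the region integral is 1/(4·π) + 1/8 and the full one is 1/2.
The result is P = (2 + π)/(4·π).

P ≈ 0.4092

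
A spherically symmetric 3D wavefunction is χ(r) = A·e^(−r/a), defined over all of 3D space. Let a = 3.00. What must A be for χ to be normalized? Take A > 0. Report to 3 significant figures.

A ≈ 0.109

The normalization condition is ∫|χ|² 4πr² dr = 1 from 0 to ∞.
In 3D with spherical symmetry the volume element is 4πr² dr.
Using ∫₀^∞ rⁿ e^(−αr) dr = n!/αⁿ⁺¹, the integral (without the A² prefactor) comes out to π·a^3.
Plugging in a = 3.00 yields A = 0.1086.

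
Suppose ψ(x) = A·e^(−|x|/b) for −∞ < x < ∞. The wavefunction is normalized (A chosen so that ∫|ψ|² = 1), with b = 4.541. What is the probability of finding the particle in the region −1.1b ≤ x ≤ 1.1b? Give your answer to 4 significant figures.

The probability is P = ∫ |ψ|² dx over [−1.1b, 1.1b].
With A² fixed by ∫|ψ|² = 1, i.e. A² = (b)^(−1), substitute and integrate.
By symmetry take twice the x ≥ 0 contribution in numerator and denominator; the 2's cancel. Let u = x/b; then A² and the length scale cancel, so P = ∫_{0}^{1.1} e^(-2·u) du ÷ ∫_{0}^{∞} e^(-2·u) du.
An antiderivative of e^(-2·u) is -e^(-2·u)/2; evaluating from 0 to 1.1 gives 1/2 - e^(-11/5)/2, while the full integral is 1/2.
Taking the ratio, P = 0.88920.

P ≈ 0.8892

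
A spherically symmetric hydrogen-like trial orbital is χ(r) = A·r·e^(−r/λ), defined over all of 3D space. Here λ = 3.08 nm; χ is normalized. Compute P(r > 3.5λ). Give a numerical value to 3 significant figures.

P ≈ 0.173

Integrate the radial probability density 4πr²|χ|² over r > 3.5λ.
Normalization gives A² = 1/(3·π·λ^5).
Substituting u = r/λ, A², 4π and the length scale all cancel in the ratio: P = ∫_{3.5}^{∞} u^4·e^(-2·u) du / ∫_{0}^{∞} u^4·e^(-2·u) du.
With ∫ u^4·e^(-2·u) du = -(u^4/2 + u^3 + 3·u^2/2 + 3·u/2 + 3/4)·e^(-2·u) + C, the region integral is 4553·e^(-7)/32 and the full one is 3/4.
The region integral divided by the full integral gives P = 0.1730.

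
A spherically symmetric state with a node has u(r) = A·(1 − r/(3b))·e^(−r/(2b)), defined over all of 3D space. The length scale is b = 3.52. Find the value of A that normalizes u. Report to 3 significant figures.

Require ∫ |u|² 4πr² dr = 1 over the whole domain.
Using ∫₀^∞ rⁿ e^(−αr) dr = n!/αⁿ⁺¹, the integral (without the A² prefactor) comes out to 8·π·b^3/3.
Setting this equal to 1 gives A² = 1/(8·π·b^3/3).
With b = 3.52: A² = 0.002737 and A = 0.05232.

A ≈ 0.0523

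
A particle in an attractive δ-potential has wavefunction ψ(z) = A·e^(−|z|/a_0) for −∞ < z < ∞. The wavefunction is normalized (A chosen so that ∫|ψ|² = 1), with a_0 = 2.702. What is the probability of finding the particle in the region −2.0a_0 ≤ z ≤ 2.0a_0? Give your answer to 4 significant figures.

The probability is P = ∫ |ψ|² dz over [−2.0a_0, 2.0a_0].
Since A² = 1/(a_0), this is the region integral divided by the full normalization integral.
Both integrals are even about z = 0, so only the z ≥ 0 halves are needed (the factors of 2 cancel). Substituting u = z/a_0, A² and the length scale cancel in the ratio: P = ∫_{0}^{2.0} e^(-2·u) du / ∫_{0}^{∞} e^(-2·u) du.
With ∫ e^(-2·u) du = -e^(-2·u)/2 + C, the region integral is 1/2 - e^(-4)/2 and the full one is 1/2.
This works out to P = 0.98168.

P ≈ 0.9817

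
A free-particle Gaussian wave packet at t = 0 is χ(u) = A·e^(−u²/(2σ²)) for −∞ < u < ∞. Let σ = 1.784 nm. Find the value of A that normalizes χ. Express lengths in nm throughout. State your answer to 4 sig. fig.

A ≈ 0.5624 nm^(-1/2)

We need A² ∫|f|² du = 1, taking the integral from −∞ to ∞.
Differentiating ∫e^(−αu²) du = √(π/α) under α to get the higher moments, carrying out the integral gives A² · √(π)·σ.
Substituting σ = 1.784 gives A² = 0.31625, so A = 0.56236.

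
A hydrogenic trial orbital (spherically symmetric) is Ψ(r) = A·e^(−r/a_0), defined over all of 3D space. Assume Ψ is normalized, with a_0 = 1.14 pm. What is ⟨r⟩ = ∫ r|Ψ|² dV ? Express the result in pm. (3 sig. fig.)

⟨r⟩ ≈ 1.71 pm

⟨r⟩ = ∫ r |Ψ|² 4πr² dr over the full domain.
Evaluating both integrals, ⟨r⟩ = 3·a_0/2.
Putting a_0 = 1.14 gives 1.710.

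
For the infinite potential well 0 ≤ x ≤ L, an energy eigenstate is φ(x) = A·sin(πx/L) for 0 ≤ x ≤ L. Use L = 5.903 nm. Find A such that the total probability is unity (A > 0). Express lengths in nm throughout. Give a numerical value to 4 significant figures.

The normalization condition is ∫|φ|² dx = 1 from 0 to L.
∫|φ|² dx = A²·(L/2).
Setting this equal to 1 gives A² = 1/(L/2).
Substituting L = 5.903 gives A² = 0.33881, so A = 0.58207.

A ≈ 0.5821 nm^(-1/2)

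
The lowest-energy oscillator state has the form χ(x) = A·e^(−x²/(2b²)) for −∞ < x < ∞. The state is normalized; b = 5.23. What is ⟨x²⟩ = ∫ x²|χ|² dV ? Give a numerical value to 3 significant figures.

The expectation value is the |χ|²-weighted average of x^2: ∫ x^2|χ|² dx.
Differentiating ∫e^(−αx²) dx = √(π/α) under α to get the higher moments, the ratio of the moment integral to the normalization integral gives ⟨x²⟩ = b^2/2.
With b = 5.23, ⟨x^2⟩ = 13.68.

⟨x^2⟩ ≈ 13.7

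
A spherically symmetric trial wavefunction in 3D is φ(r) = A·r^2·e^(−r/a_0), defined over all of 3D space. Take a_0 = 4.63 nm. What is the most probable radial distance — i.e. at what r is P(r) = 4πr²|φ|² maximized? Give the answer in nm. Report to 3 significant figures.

The maximum of P(r) = 4πr²|φ|² occurs where its derivative vanishes.
This gives r = 3·a_0.
With a_0 = 4.63, the most probable radial distance is 13.89 nm.

r ≈ 13.9 nm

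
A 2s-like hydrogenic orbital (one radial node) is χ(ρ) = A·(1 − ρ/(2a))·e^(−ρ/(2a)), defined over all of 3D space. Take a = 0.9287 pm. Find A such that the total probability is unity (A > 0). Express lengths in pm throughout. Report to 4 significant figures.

We need A² ∫|f|² 4πρ² dρ = 1, taking the integral from 0 to ∞.
∫|χ|² 4πρ² dρ = A²·(8·π·a^3).
Setting this equal to 1 gives A² = 1/(8·π·a^3).
Substituting a = 0.9287 gives A² = 0.049675, so A = 0.22288.

A ≈ 0.2229 pm^(-3/2)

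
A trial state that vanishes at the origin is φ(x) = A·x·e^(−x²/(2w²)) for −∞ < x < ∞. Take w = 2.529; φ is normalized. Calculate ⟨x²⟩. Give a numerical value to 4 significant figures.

⟨x²⟩ = ∫ x^2 |φ|² dx over the full domain.
Since the A² factors cancel between numerator and denominator, ⟨x²⟩ = 3·w^2/2.
With w = 2.529, ⟨x^2⟩ = 9.5938.

⟨x^2⟩ ≈ 9.594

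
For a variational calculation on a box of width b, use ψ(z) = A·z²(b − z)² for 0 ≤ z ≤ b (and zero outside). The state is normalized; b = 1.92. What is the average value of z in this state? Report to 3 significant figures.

The expectation value is the |ψ|²-weighted average of z: ∫ z|ψ|² dz.
Expanding the polynomial and integrating term by term, evaluating both integrals, ⟨z⟩ = b/2.
With b = 1.92, ⟨z⟩ = 0.9600.

⟨z⟩ ≈ 0.960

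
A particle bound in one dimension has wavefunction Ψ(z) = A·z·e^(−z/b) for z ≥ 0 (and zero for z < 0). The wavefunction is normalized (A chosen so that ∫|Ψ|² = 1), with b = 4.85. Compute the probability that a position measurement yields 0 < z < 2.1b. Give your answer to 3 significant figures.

P ≈ 0.790

|Ψ|² is the probability density, so P = ∫_{0}^{2.1b} |Ψ|² dz.
Since A² = 1/(b^3/4), this is the region integral divided by the full normalization integral.
Let u = z/b; then A² and the length scale cancel, so P = ∫_{0}^{2.1} u^2·e^(-2·u) du ÷ ∫_{0}^{∞} u^2·e^(-2·u) du.
An antiderivative of u^2·e^(-2·u) is -(2·u^2 + 2·u + 1)·e^(-2·u)/4; evaluating from 0 to 2.1 gives 1/4 - 701·e^(-21/5)/200, while the full integral is 1/4.
Evaluating gives P = 0.7898.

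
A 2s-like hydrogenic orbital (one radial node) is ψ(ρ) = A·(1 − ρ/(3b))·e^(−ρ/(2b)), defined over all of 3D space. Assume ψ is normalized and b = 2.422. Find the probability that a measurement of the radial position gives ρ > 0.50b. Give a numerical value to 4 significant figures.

P ≈ 0.9667

With dV = 4πρ²dρ, the probability is ∫|ψ|² dV over ρ > 0.50b.
A² is fixed by ∫₀^∞ 4πρ²|ψ|² dρ = 1, i.e. A² = (8·π·b^3/3)^(−1).
Let u = ρ/b; then A², 4π and the length scale all cancel, so P = ∫_{0.50}^{∞} u^2·(1 - u/3)^2·e^(-u) du ÷ ∫_{0}^{∞} u^2·(1 - u/3)^2·e^(-u) du.
With ∫ u^2·(1 - u/3)^2·e^(-u) du = (-u^4 + 2·u^3 - 3·u^2 - 6·u - 6)·e^(-u)/9 + C, the region integral is 17·e^(-1/2)/16 and the full one is 2/3.
The region integral divided by the full integral gives P = 0.96666.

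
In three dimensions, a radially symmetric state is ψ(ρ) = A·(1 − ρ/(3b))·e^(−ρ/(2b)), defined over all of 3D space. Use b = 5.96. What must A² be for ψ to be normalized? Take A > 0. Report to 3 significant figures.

Require ∫ |ψ|² 4πρ² dρ = 1 over the whole domain.
Recall ∫₀^∞ ρ^m e^(−ρ/β) dρ = m!·β^(m+1), carrying out the integral gives A² · 8·π·b^3/3.
Hence A² = 1/[8·π·b^3/3].
Substituting b = 5.96 gives A² = 0.0005638, so A = 0.02374.

A^2 ≈ 0.000564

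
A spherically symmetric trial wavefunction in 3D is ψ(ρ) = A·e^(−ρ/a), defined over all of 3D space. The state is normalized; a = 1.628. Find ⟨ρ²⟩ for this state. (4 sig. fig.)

⟨ρ²⟩ = ∫ ρ^2 |ψ|² 4πρ² dρ over the full domain.
Evaluating both integrals, ⟨ρ²⟩ = 3·a^2.
Putting a = 1.628 gives 7.9512.

⟨ρ^2⟩ ≈ 7.951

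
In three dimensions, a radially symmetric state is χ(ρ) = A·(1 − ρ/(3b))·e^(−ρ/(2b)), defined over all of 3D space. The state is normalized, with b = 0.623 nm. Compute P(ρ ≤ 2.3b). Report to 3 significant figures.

P ≈ 0.343

P = ∫ |χ|² 4πρ² dρ over ρ ≤ 2.3b.
Normalization gives A² = 1/(8·π·b^3/3).
In terms of u = ρ/b (A², 4π and the length scale all cancel between numerator and denominator), P = [∫_{0}^{2.3} u^2·(1 - u/3)^2·e^(-u) du] / [∫_{0}^{∞} u^2·(1 - u/3)^2·e^(-u) du].
Using ∫ u^2·(1 - u/3)^2·e^(-u) du = (-u^4 + 2·u^3 - 3·u^2 - 6·u - 6)·e^(-u)/9, the numerator is ≈ 0.22865 and the denominator is 2/3.
This evaluates to P = 0.3430.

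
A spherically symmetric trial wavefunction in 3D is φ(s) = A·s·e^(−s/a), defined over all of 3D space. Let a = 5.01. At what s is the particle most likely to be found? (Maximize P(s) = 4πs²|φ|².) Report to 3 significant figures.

Differentiate P(s) = 4πs²|φ|² with respect to s and set to zero.
This gives s = 2·a.
With a = 5.01, the most probable radial distance is 10.02.

s ≈ 10.0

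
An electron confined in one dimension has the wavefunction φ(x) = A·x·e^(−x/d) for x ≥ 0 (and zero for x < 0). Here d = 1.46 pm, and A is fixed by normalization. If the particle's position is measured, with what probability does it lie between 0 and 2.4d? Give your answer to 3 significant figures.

The probability is P = ∫ |φ|² dx over [0, 2.4d].
With A² fixed by ∫|φ|² = 1, i.e. A² = (d^3/4)^(−1), substitute and integrate.
Let u = x/d; then A² and the length scale cancel, so P = ∫_{0}^{2.4} u^2·e^(-2·u) du ÷ ∫_{0}^{∞} u^2·e^(-2·u) du.
Using ∫ u^2·e^(-2·u) du = -(2·u^2 + 2·u + 1)·e^(-2·u)/4, the numerator is 1/4 - 433·e^(-24/5)/100 and the denominator is 1/4.
This works out to P = 0.8575.

P ≈ 0.857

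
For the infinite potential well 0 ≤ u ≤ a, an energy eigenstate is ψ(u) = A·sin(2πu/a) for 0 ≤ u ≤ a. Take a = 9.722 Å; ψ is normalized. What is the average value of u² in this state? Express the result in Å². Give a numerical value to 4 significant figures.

⟨u^2⟩ ≈ 30.31 Å^2

⟨u²⟩ = ∫ u^2 |ψ|² du over the full domain.
Evaluating both integrals, ⟨u²⟩ = -a^2/(8·π^2) + a^2/3.
Putting a = 9.722 gives 30.309.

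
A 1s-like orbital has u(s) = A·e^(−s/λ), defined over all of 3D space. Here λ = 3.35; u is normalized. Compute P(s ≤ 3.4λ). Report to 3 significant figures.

P = ∫ |u|² 4πs² ds over s ≤ 3.4λ.
Normalization gives A² = 1/(π·λ^3).
In terms of t = s/λ (A², 4π and the length scale all cancel between numerator and denominator), P = [∫_{0}^{3.4} t^2·e^(-2·t) dt] / [∫_{0}^{∞} t^2·e^(-2·t) dt].
Using ∫ t^2·e^(-2·t) dt = -(2·t^2 + 2·t + 1)·e^(-2·t)/4, the numerator is 1/4 - 773·e^(-34/5)/100 and the denominator is 1/4.
This evaluates to P = 0.9656.

P ≈ 0.966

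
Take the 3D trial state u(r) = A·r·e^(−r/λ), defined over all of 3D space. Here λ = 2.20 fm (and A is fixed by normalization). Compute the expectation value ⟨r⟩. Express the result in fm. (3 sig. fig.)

The expectation value is the |u|²-weighted average of r: ∫ r|u|² 4πr² dr.
Recall ∫₀^∞ r^m e^(−r/β) dr = m!·β^(m+1), since the A² factors cancel between numerator and denominator, ⟨r⟩ = 5·λ/2.
Putting λ = 2.20 gives 5.500.

⟨r⟩ ≈ 5.50 fm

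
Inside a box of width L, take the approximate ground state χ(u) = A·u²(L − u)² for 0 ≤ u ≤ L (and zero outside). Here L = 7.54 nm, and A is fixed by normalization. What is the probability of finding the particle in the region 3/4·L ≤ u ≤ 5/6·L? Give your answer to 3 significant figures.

P ≈ 0.0400

|χ|² is the probability density, so P = ∫_{3/4·L}^{5/6·L} |χ|² du.
Since A² = 1/(L^9/630), this is the region integral divided by the full normalization integral.
Substituting t = u/L, A² and the length scale cancel in the ratio: P = ∫_{3/4}^{5/6} t^4·(1 - t)^4 dt / ∫_{0}^{1} t^4·(1 - t)^4 dt.
An antiderivative of t^4·(1 - t)^4 is t^5·(70·t^4 - 315·t^3 + 540·t^2 - 420·t + 126)/630; evaluating from 3/4 to 5/6 gives ≈ 0.000063456, while the full integral is 1/630.
The result is P = 0.03998.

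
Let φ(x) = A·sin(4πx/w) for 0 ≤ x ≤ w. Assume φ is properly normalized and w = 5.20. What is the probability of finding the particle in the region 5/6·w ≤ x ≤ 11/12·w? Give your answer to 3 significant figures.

P ≈ 0.152

|φ|² is the probability density, so P = ∫_{5/6·w}^{11/12·w} |φ|² dx.
Since A² = 1/(w/2), this is the region integral divided by the full normalization integral.
Let u = x/w; then A² and the length scale cancel, so P = ∫_{5/6}^{11/12} sin(4·π·u)^2 du ÷ ∫_{0}^{1} sin(4·π·u)^2 du.
An antiderivative of sin(4·π·u)^2 is u/2 - sin(4·π·u)·cos(4·π·u)/(8·π); evaluating from 5/6 to 11/12 gives √(3)/(16·π) + 1/24, while the full integral is 1/2.
Evaluating gives P = (√(3)/8 + π/12)/π.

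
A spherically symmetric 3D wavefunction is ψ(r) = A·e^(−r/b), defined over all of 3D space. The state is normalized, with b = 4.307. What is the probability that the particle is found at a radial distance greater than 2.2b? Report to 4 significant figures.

Integrate the radial probability density 4πr²|ψ|² over r > 2.2b.
The full normalization integral is A²·[π·b^3] = 1, fixing A².
In terms of u = r/b (A², 4π and the length scale all cancel between numerator and denominator), P = [∫_{2.2}^{∞} u^2·e^(-2·u) du] / [∫_{0}^{∞} u^2·e^(-2·u) du].
An antiderivative of u^2·e^(-2·u) is -(2·u^2 + 2·u + 1)·e^(-2·u)/4; evaluating from 2.2 to ∞ gives 377·e^(-22/5)/100, while the full integral is 1/4.
Taking the ratio yields P = 0.18514.

P ≈ 0.1851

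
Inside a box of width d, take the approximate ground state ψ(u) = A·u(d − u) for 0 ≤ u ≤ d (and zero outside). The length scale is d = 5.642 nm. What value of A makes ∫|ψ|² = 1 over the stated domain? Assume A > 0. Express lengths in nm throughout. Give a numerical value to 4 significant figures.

A ≈ 0.07244 nm^(-5/2)

We need A² ∫|f|² du = 1, taking the integral from 0 to d.
With ψ = A·u(d − u), the integral evaluates to A²·[d^5/30].
Setting this equal to 1 gives A² = 1/(d^5/30).
Substituting d = 5.642 gives A² = 0.0052475, so A = 0.072440.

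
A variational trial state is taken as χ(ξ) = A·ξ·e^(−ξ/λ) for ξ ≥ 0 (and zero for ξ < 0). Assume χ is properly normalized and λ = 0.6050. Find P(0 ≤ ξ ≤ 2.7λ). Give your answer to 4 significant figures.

|χ|² is the probability density, so P = ∫_{0}^{2.7λ} |χ|² dξ.
With A² fixed by ∫|χ|² = 1, i.e. A² = (λ^3/4)^(−1), substitute and integrate.
Substituting u = ξ/λ, A² and the length scale cancel in the ratio: P = ∫_{0}^{2.7} u^2·e^(-2·u) du / ∫_{0}^{∞} u^2·e^(-2·u) du.
An antiderivative of u^2·e^(-2·u) is -(2·u^2 + 2·u + 1)·e^(-2·u)/4; evaluating from 0 to 2.7 gives 1/4 - 1049·e^(-27/5)/200, while the full integral is 1/4.
Evaluating gives P = 0.90524.

P ≈ 0.9052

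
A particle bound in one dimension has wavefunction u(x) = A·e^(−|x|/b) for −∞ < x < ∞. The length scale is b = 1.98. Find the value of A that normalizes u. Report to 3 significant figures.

We need A² ∫|f|² dx = 1, taking the integral from −∞ to ∞.
∫|u|² dx = A²·(b).
Hence A² = 1/[b].
With b = 1.98: A² = 0.5051 and A = 0.7107.

A ≈ 0.711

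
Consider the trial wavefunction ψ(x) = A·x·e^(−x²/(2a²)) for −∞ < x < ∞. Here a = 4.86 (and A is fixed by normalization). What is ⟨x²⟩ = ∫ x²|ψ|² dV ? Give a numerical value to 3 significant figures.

By definition ⟨x²⟩ = ∫ x^2 |ψ(x)|² dx.
Using the Gaussian integral ∫_{−∞}^{∞} e^(−αx²) dx = √(π/α), since the A² factors cancel between numerator and denominator, ⟨x²⟩ = 3·a^2/2.
With a = 4.86, ⟨x^2⟩ = 35.43.

⟨x^2⟩ ≈ 35.4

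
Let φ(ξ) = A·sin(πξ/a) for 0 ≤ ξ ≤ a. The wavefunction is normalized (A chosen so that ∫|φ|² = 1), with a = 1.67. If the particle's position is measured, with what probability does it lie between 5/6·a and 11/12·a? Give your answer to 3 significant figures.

The probability is P = ∫ |φ|² dξ over [5/6·a, 11/12·a].
The normalization integral ∫|φ|²dξ over the whole domain equals a/2·A², and A² cancels in the ratio.
Substituting u = ξ/a, A² and the length scale cancel in the ratio: P = ∫_{5/6}^{11/12} sin(π·u)^2 du / ∫_{0}^{1} sin(π·u)^2 du.
Using ∫ sin(π·u)^2 du = u/2 - sin(2·π·u)/(4·π), the numerator is -√(3)/(8·π) + 1/(8·π) + 1/24 and the denominator is 1/2.
Evaluating gives P = (-3·√(3) + 3 + π)/(12·π).

P ≈ 0.0251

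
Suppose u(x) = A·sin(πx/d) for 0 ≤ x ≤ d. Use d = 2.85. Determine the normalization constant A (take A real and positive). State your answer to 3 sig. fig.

Normalization requires ∫|u|² dx = 1, integrated from 0 to d.
∫|u|² dx = A²·(d/2).
So A² = (d/2)^(−1).
Substituting d = 2.85 gives A² = 0.7018, so A = 0.8377.

A ≈ 0.838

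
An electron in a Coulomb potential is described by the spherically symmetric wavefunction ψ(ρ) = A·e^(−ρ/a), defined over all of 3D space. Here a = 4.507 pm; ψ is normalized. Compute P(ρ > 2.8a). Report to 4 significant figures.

P ≈ 0.08239

P = ∫ |ψ|² 4πρ² dρ over ρ > 2.8a.
The full normalization integral is A²·[π·a^3] = 1, fixing A².
In terms of u = ρ/a (A², 4π and the length scale all cancel between numerator and denominator), P = [∫_{2.8}^{∞} u^2·e^(-2·u) du] / [∫_{0}^{∞} u^2·e^(-2·u) du].
With ∫ u^2·e^(-2·u) du = -(2·u^2 + 2·u + 1)·e^(-2·u)/4 + C, the region integral is 557·e^(-28/5)/100 and the full one is 1/4.
This evaluates to P = 0.082388.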